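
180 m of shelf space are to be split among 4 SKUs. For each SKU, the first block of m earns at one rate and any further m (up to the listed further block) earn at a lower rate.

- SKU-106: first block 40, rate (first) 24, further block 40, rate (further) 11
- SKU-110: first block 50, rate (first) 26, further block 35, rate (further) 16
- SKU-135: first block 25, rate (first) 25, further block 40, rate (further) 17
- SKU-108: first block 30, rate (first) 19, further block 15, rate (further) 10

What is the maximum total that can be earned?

Order all 8 blocks by rate: SKU-110/T1 26 > SKU-135/T1 25 > SKU-106/T1 24 > SKU-108/T1 19 > SKU-135/T2 17 > SKU-110/T2 16 > SKU-106/T2 11 > SKU-108/T2 10.
SKU-110/T1 (26): +50 ; 130 left.
SKU-135/T1 (25): +25 ; 105 left.
SKU-106 T1 at 24: fill all 40 ; 65 left.
Fill SKU-108 T1 block (30 at 19) ; 35 left.
SKU-135 T2 at 17: only 35 left, fill 35.
Total = 26×50 + 25×25 + 24×40 + 19×30 + 17×35 = 4050.

4050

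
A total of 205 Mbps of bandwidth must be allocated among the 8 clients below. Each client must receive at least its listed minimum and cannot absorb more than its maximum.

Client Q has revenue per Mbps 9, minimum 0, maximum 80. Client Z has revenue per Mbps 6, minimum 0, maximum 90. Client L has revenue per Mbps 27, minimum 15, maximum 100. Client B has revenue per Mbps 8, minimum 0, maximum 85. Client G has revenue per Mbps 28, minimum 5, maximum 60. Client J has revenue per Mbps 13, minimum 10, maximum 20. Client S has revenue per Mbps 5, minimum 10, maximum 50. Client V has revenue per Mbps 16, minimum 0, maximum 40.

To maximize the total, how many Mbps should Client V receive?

Meeting every minimum uses 0+0+15+0+5+10+10+0 = 40 Mbps, leaving 165.
Order the clients by revenue per Mbps: Client G 28 > Client L 27 > Client V 16 > Client J 13 > Client Q 9 > Client B 8 > Client Z 6 > Client S 5.
Client G: +55 to 60 (cap) — 110 left.
Client L takes 85 more to reach its cap of 100 — 25 left.
Only 25 left; Client V takes them to reach 25.

25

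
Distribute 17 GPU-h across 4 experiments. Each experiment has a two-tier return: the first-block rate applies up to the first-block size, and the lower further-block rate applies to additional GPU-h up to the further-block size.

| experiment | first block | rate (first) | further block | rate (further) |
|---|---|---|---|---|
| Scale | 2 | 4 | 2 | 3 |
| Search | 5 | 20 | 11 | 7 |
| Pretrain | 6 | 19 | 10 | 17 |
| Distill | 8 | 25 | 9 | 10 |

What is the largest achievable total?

Order all 8 blocks by rate: Distill/tier1 25 > Search/tier1 20 > Pretrain/tier1 19 > Pretrain/tier2 17 > Distill/tier2 10 > Search/tier2 7 > Scale/tier1 4 > Scale/tier2 3.
Fill Distill tier1 block (8 at 25) ; 9 left.
Fill Search tier1 block (5 at 20) ; 4 left.
Pretrain/tier1: +4 of 6 at 19; pool empty.
Total = 25×8 + 20×5 + 19×4 = 376.

376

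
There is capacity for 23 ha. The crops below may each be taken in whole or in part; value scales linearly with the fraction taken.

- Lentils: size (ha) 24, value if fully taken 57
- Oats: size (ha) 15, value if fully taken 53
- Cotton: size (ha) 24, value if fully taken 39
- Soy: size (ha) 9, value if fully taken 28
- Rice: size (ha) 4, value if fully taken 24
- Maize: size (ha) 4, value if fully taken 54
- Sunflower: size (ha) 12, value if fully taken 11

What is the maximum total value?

131

Rank by value-to-size ratio: Maize 54/4≈13.5, Rice 24/4≈6, Oats 53/15≈3.53, Soy 28/9≈3.11, Lentils 57/24≈2.38, Cotton 39/24≈1.62, Sunflower 11/12≈0.917.
All 4 ha of Maize fit (value 54) — 19 remain.
Take all of Rice (4 ha, value 24) — 15 ha left.
Take all of Oats (15 ha, value 53) — 0 ha left.
Total value = 131.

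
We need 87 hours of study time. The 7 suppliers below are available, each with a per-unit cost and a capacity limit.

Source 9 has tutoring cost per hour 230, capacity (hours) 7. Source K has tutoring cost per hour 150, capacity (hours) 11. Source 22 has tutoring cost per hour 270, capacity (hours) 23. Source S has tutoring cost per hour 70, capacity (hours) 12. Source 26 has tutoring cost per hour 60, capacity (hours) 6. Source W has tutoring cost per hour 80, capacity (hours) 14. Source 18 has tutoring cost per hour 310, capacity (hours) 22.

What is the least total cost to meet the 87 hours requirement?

Fill from the cheapest supplier first.
Source 26 (60): use full 6 → 81 hours to go.
Source S at 70: take all 12 hours → 69 still needed.
Source W at 80: take all 14 hours → 55 still needed.
Source K at 150: take all 11 hours → 44 still needed.
Take 7 from Source 9 at 230 → need 37 more.
Take 23 from Source 22 at 270 → need 14 more.
Source 18 at 310: take 14 of its 22 → requirement met.
Cost = 6×60 + 12×70 + 14×80 + 11×150 + 7×230 + 23×270 + 14×310 = 16130.

16130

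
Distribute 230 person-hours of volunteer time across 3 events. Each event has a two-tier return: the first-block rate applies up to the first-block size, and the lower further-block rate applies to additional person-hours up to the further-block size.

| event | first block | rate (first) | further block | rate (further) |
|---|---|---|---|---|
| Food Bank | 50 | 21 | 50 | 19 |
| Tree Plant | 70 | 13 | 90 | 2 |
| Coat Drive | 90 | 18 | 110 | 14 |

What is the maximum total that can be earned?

Treat each block as its own option and order by rate: Food Bank/first 21 > Food Bank/second 19 > Coat Drive/first 18 > Coat Drive/second 14 > Tree Plant/first 13 > Tree Plant/second 2.
Food Bank first at 21: fill all 50 ; 180 left.
Food Bank/second (19): +50 ; 130 left.
Fill Coat Drive first block (90 at 18) ; 40 left.
Coat Drive/second: +40 of 110 at 14; pool empty.
Total = 21×50 + 19×50 + 18×90 + 14×40 = 4180.

4180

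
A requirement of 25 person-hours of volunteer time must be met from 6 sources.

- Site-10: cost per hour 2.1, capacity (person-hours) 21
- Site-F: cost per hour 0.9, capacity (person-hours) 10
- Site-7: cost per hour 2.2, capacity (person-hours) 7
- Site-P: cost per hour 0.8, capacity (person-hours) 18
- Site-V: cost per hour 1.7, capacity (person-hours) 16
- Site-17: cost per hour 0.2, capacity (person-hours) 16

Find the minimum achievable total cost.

10.4

Use sources in increasing cost order.
Take 16 from Site-17 at 0.2 → need 9 more.
Site-P (0.8): take the remaining 9 → done.
Site-F, Site-V, Site-10, Site-7: unused.
Cost = 16×0.2 + 9×0.8 = 10.4.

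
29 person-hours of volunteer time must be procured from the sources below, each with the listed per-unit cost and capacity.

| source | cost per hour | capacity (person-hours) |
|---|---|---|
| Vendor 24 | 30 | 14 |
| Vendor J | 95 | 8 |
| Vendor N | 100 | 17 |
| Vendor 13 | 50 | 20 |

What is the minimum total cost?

1170

Use sources in increasing cost order.
Take 14 from Vendor 24 at 30 ; need 15 more.
Vendor 13 at 50: take 15 of its 20 ; requirement met.
Vendor J, Vendor N: unused.
Cost = 14×30 + 15×50 = 1170.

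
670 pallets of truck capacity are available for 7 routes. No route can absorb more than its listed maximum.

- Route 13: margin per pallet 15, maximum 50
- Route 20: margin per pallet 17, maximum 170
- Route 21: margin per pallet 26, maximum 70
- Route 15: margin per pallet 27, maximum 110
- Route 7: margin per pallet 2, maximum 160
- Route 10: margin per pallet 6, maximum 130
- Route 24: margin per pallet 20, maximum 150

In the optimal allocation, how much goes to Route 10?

Rank by margin per pallet: Route 15 27 > Route 21 26 > Route 24 20 > Route 20 17 > Route 13 15 > Route 10 6 > Route 7 2.
Give Route 15 110 to hit its cap of 110 → 560 left.
Give Route 21 70 to hit its cap of 70 → 490 left.
Give Route 24 150 to hit its cap of 150 → 340 left.
Route 20: +170 to 170 (cap) → 170 left.
Route 13: +50 to 50 (cap) → 120 left.
Only 120 left; Route 10 takes them to reach 120.

120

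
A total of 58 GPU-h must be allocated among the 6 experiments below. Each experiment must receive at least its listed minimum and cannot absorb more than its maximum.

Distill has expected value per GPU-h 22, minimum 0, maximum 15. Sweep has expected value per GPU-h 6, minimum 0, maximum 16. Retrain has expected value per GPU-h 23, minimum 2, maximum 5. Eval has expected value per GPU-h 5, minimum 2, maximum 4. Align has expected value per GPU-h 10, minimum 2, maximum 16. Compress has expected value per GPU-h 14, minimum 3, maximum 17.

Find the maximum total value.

Meeting every minimum uses 0+0+2+2+2+3 = 9 GPU-h, leaving 49.
Highest expected value per GPU-h first: Retrain 23 > Distill 22 > Compress 14 > Align 10 > Sweep 6 > Eval 5.
Give Retrain 3 more to hit its cap of 5 ; 46 left.
Distill takes 15 more to reach its cap of 15 ; 31 left.
Compress takes 14 more to reach its cap of 17 ; 17 left.
Align takes 14 more to reach its cap of 16 ; 3 left.
Sweep has room for 16 more but only 3 remain, so it gets 3.
Total = 22×15 + 6×3 + 23×5 + 5×2 + 10×16 + 14×17 = 871.

871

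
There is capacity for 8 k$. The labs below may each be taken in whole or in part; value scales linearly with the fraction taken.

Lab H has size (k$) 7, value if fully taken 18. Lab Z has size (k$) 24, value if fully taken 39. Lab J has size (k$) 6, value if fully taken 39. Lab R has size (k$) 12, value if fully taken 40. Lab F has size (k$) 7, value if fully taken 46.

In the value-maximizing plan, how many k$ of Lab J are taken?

Rank by value-to-size ratio: Lab F 46/7≈6.57, Lab J 39/6≈6.5, Lab R 40/12≈3.33, Lab H 18/7≈2.57, Lab Z 39/24≈1.62.
Lab F: take in full, 7 k$ for value 46 ; 1 left.
Only 1 k$ remain; take 1/6 of Lab J for value 39×1/6 = 6.5.

1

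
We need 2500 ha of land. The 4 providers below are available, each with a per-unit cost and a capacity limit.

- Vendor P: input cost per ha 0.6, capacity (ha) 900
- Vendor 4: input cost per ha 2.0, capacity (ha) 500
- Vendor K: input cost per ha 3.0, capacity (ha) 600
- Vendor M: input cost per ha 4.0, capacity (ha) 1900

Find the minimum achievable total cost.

5340

Use providers in increasing cost order.
Vendor P at 0.6: take all 900 ha — 1600 still needed.
Vendor 4 at 2.0: take all 500 ha — 1100 still needed.
Vendor K (3.0): use full 600 — 500 ha to go.
Vendor M (4.0): take the remaining 500 — done.
Cost = 900×0.6 + 500×2.0 + 600×3.0 + 500×4.0 = 5340.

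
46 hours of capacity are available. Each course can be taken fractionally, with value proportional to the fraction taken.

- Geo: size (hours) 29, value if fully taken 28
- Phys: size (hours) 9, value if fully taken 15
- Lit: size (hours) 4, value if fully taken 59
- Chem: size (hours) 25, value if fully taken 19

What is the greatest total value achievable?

Best value per unit of size first: Lit 59/4≈14.8, Phys 15/9≈1.67, Geo 28/29≈0.966, Chem 19/25≈0.76.
Take all of Lit (4 hours, value 59) → 42 hours left.
All 9 hours of Phys fit (value 15) → 33 remain.
All 29 hours of Geo fit (value 28) → 4 remain.
Only 4 hours remain; take 4/25 of Chem for value 19×4/25 = 3.04.
Total value = 105.04.

105.04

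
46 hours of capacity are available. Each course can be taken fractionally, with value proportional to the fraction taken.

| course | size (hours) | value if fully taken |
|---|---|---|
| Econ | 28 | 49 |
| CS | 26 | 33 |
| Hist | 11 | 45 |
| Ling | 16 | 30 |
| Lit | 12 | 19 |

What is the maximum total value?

108.25

Sort by value density: Hist 45/11≈4.09, Ling 30/16≈1.88, Econ 49/28≈1.75, Lit 19/12≈1.58, CS 33/26≈1.27.
Take all of Hist (11 hours, value 45) — 35 hours left.
Take all of Ling (16 hours, value 30) — 19 hours left.
19 hours left: a 19/28 share of Econ gives 49×19/28 = 33.25.
Total value = 108.25.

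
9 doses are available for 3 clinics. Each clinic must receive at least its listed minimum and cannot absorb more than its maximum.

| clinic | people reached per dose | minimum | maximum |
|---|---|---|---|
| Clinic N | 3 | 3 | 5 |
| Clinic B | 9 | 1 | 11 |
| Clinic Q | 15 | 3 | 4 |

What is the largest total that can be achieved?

87

Meeting every minimum uses 3+1+3 = 7 doses, leaving 2.
Highest people reached per dose first: Clinic Q 15 > Clinic B 9 > Clinic N 3.
Clinic Q takes 1 more to reach its cap of 4 → 1 left.
Clinic B has room for 10 more but only 1 remain, so it gets 2.
Total = 3×3 + 9×2 + 15×4 = 87.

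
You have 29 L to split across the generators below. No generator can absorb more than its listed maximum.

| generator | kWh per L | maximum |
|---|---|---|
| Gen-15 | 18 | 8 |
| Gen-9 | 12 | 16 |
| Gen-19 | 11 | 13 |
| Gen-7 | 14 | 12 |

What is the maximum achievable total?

420

Rank by kWh per L: Gen-15 18 > Gen-7 14 > Gen-9 12 > Gen-19 11.
Gen-15 takes 8 to reach its cap of 8 — 21 left.
Gen-7: +12 to 12 (cap) — 9 left.
Gen-9: +9 (room for 16) → 9. Pool exhausted.
Total = 18×8 + 12×9 + 14×12 = 420.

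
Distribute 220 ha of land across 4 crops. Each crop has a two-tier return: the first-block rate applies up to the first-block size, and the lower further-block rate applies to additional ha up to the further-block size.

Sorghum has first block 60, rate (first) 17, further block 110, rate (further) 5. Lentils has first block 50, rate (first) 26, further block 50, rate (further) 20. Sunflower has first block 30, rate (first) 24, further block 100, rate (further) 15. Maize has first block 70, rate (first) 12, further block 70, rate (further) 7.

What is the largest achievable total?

Order all 8 blocks by rate: Lentils/first 26 > Sunflower/first 24 > Lentils/second 20 > Sorghum/first 17 > Sunflower/second 15 > Maize/first 12 > Maize/second 7 > Sorghum/second 5.
Fill Lentils first block (50 at 26) → 170 left.
Sunflower/first (24): +30 → 140 left.
Lentils second at 20: fill all 50 → 90 left.
Sorghum first at 17: fill all 60 → 30 left.
Sunflower/second: +30 of 100 at 15; pool empty.
Total = 26×50 + 24×30 + 20×50 + 17×60 + 15×30 = 4490.

4490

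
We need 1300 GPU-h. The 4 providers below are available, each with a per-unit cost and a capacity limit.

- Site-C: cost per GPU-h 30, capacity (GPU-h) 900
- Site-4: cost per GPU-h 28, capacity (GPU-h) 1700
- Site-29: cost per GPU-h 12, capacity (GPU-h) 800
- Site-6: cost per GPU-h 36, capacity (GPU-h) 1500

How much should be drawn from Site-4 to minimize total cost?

Cheapest first:
Site-29 (12): use full 800 ; 500 GPU-h to go.
Site-4 at 28: take 500 of its 1700 ; requirement met.
Site-C, Site-6: unused.

500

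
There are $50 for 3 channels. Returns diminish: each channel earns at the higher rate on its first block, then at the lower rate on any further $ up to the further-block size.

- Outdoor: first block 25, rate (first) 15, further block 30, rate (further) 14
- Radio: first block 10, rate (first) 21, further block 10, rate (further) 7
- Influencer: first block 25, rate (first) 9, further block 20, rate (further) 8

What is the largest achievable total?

Treat each block as its own option and order by rate: Radio/tier1 21 > Outdoor/tier1 15 > Outdoor/tier2 14 > Influencer/tier1 9 > Influencer/tier2 8 > Radio/tier2 7.
Radio tier1 at 21: fill all 10 ; 40 left.
Fill Outdoor tier1 block (25 at 15) ; 15 left.
Outdoor/tier2: +15 of 30 at 14; pool empty.
Total = 21×10 + 15×25 + 14×15 = 795.

795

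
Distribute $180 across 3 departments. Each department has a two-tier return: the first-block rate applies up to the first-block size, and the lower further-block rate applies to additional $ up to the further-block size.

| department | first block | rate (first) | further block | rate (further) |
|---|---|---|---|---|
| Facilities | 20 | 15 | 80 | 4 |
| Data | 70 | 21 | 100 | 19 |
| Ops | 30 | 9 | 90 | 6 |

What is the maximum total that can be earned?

Treat each block as its own option and order by rate: Data/first 21 > Data/second 19 > Facilities/first 15 > Ops/first 9 > Ops/second 6 > Facilities/second 4.
Data first at 21: fill all 70 — 110 left.
Fill Data second block (100 at 19) — 10 left.
Facilities/first: +10 of 20 at 15; pool empty.
Total = 21×70 + 19×100 + 15×10 = 3520.

3520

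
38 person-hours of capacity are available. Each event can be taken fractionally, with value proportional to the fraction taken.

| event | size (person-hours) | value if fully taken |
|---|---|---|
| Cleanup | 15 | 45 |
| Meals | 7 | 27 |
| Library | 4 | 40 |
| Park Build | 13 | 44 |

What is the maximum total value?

Rank by value-to-size ratio: Library 40/4≈10, Meals 27/7≈3.86, Park Build 44/13≈3.38, Cleanup 45/15≈3.
Take all of Library (4 person-hours, value 40) → 34 person-hours left.
Meals: take in full, 7 person-hours for value 27 → 27 left.
Park Build: take in full, 13 person-hours for value 44 → 14 left.
14 person-hours left: a 14/15 share of Cleanup gives 45×14/15 = 42.
Total value = 153.

153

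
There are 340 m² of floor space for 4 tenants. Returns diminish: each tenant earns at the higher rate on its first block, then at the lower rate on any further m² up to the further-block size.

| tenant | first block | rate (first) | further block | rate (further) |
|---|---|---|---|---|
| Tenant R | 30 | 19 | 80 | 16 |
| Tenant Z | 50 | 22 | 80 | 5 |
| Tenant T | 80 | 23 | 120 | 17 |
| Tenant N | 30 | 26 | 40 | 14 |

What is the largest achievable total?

Order all 8 blocks by rate: Tenant N/tier1 26 > Tenant T/tier1 23 > Tenant Z/tier1 22 > Tenant R/tier1 19 > Tenant T/tier2 17 > Tenant R/tier2 16 > Tenant N/tier2 14 > Tenant Z/tier2 5.
Tenant N/tier1 (26): +30 ; 310 left.
Fill Tenant T tier1 block (80 at 23) ; 230 left.
Fill Tenant Z tier1 block (50 at 22) ; 180 left.
Tenant R tier1 at 19: fill all 30 ; 150 left.
Tenant T/tier2 (17): +120 ; 30 left.
30 remain; put them into Tenant R tier2 at 16.
Total = 26×30 + 23×80 + 22×50 + 19×30 + 17×120 + 16×30 = 6810.

6810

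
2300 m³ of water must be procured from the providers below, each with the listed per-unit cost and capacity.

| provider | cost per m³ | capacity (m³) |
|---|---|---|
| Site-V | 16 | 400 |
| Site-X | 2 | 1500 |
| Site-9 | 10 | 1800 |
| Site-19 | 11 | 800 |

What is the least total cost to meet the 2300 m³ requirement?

Use providers in increasing cost order.
Site-X (2): use full 1500 → 800 m³ to go.
Site-9 (10): take the remaining 800 → done.
Site-19, Site-V: unused.
Cost = 1500×2 + 800×10 = 11000.

11000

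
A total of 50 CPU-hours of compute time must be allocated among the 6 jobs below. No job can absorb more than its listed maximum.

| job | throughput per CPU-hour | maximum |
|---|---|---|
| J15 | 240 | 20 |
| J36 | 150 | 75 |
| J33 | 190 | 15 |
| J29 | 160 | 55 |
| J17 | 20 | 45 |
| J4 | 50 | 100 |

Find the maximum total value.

10050

Highest throughput per CPU-hour first: J15 240 > J33 190 > J29 160 > J36 150 > J4 50 > J17 20.
Give J15 20 to hit its cap of 20 ; 30 left.
J33: +15 to 15 (cap) ; 15 left.
J29: +15 (room for 55) → 15. Pool exhausted.
Total = 240×20 + 190×15 + 160×15 = 10050.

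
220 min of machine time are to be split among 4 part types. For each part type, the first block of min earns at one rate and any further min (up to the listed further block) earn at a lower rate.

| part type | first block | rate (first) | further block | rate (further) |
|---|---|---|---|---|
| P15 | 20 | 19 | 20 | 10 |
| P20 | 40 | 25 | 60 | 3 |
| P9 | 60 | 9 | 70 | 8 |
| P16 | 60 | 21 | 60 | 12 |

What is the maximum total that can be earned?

3740

Order all 8 blocks by rate: P20/tier1 25 > P16/tier1 21 > P15/tier1 19 > P16/tier2 12 > P15/tier2 10 > P9/tier1 9 > P9/tier2 8 > P20/tier2 3.
P20 tier1 at 25: fill all 40 — 180 left.
P16 tier1 at 21: fill all 60 — 120 left.
Fill P15 tier1 block (20 at 19) — 100 left.
P16/tier2 (12): +60 — 40 left.
P15 tier2 at 10: fill all 20 — 20 left.
20 remain; put them into P9 tier1 at 9.
Total = 25×40 + 21×60 + 19×20 + 12×60 + 10×20 + 9×20 = 3740.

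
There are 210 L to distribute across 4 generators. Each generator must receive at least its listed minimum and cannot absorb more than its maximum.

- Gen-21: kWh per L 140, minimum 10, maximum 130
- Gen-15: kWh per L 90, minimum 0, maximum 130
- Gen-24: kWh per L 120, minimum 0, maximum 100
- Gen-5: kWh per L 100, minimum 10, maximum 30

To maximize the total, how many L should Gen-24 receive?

Meeting every minimum uses 10+0+0+10 = 20 L, leaving 190.
Rank by kWh per L: Gen-21 140 > Gen-24 120 > Gen-5 100 > Gen-15 90.
Give Gen-21 120 more to hit its cap of 130 ; 70 left.
Gen-24 has room for 100 more but only 70 remain, so it gets 70.

70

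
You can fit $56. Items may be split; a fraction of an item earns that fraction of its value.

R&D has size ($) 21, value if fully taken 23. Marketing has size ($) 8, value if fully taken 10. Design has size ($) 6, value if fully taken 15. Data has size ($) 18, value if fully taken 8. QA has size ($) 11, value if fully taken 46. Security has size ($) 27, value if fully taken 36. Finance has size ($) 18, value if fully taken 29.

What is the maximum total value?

Sort by value density: QA 46/11≈4.18, Design 15/6≈2.5, Finance 29/18≈1.61, Security 36/27≈1.33, Marketing 10/8≈1.25, R&D 23/21≈1.1, Data 8/18≈0.444.
Take all of QA (11 $, value 46) ; 45 $ left.
Design: take in full, 6 $ for value 15 ; 39 left.
Finance: take in full, 18 $ for value 29 ; 21 left.
21 $ left: a 21/27 share of Security gives 36×21/27 = 28.
Total value = 118.

118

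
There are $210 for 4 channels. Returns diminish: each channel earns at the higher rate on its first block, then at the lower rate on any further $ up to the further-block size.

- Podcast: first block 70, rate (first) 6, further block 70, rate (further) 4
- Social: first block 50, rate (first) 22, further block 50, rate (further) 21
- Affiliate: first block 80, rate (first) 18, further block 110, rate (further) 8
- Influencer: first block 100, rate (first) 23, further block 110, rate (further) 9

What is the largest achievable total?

Treat each block as its own option and order by rate: Influencer/tier1 23 > Social/tier1 22 > Social/tier2 21 > Affiliate/tier1 18 > Influencer/tier2 9 > Affiliate/tier2 8 > Podcast/tier1 6 > Podcast/tier2 4.
Influencer tier1 at 23: fill all 100 — 110 left.
Fill Social tier1 block (50 at 22) — 60 left.
Social/tier2 (21): +50 — 10 left.
Affiliate/tier1: +10 of 80 at 18; pool empty.
Total = 23×100 + 22×50 + 21×50 + 18×10 = 4630.

4630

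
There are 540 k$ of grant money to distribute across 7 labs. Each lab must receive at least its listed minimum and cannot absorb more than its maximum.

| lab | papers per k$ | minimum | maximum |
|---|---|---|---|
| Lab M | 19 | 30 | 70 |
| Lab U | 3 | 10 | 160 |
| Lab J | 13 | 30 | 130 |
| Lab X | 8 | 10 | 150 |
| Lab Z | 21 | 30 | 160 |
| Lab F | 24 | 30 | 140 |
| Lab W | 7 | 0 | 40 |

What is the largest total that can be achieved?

Meeting every minimum uses 30+10+30+10+30+30+0 = 140 k$, leaving 400.
Rank by papers per k$: Lab F 24 > Lab Z 21 > Lab M 19 > Lab J 13 > Lab X 8 > Lab W 7 > Lab U 3.
Lab F: +110 to 140 (cap) ; 290 left.
Give Lab Z 130 more to hit its cap of 160 ; 160 left.
Lab M: +40 to 70 (cap) ; 120 left.
Lab J: +100 to 130 (cap) ; 20 left.
Lab X has room for 140 more but only 20 remain, so it gets 30.
Total = 19×70 + 3×10 + 13×130 + 8×30 + 21×160 + 24×140 = 10010.

10010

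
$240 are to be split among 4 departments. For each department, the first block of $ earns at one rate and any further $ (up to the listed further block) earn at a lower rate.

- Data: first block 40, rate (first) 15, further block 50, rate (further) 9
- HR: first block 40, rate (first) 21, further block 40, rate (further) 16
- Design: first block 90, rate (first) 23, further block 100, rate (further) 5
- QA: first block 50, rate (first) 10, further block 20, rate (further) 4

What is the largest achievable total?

4450

Order all 8 blocks by rate: Design/tier1 23 > HR/tier1 21 > HR/tier2 16 > Data/tier1 15 > QA/tier1 10 > Data/tier2 9 > Design/tier2 5 > QA/tier2 4.
Design/tier1 (23): +90 ; 150 left.
HR tier1 at 21: fill all 40 ; 110 left.
Fill HR tier2 block (40 at 16) ; 70 left.
Fill Data tier1 block (40 at 15) ; 30 left.
QA tier1 at 10: only 30 left, fill 30.
Total = 23×90 + 21×40 + 16×40 + 15×40 + 10×30 = 4450.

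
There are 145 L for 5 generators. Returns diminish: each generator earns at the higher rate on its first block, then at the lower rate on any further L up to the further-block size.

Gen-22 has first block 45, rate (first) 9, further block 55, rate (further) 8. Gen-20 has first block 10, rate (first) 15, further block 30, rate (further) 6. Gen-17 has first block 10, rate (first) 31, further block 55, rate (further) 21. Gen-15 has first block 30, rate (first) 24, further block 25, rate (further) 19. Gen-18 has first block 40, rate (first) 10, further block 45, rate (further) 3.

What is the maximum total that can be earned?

Treat each block as its own option and order by rate: Gen-17/first 31 > Gen-15/first 24 > Gen-17/second 21 > Gen-15/second 19 > Gen-20/first 15 > Gen-18/first 10 > Gen-22/first 9 > Gen-22/second 8 > Gen-20/second 6 > Gen-18/second 3.
Gen-17/first (31): +10 — 135 left.
Gen-15 first at 24: fill all 30 — 105 left.
Gen-17 second at 21: fill all 55 — 50 left.
Gen-15 second at 19: fill all 25 — 25 left.
Gen-20 first at 15: fill all 10 — 15 left.
Gen-18/first: +15 of 40 at 10; pool empty.
Total = 31×10 + 24×30 + 21×55 + 19×25 + 15×10 + 10×15 = 2960.

2960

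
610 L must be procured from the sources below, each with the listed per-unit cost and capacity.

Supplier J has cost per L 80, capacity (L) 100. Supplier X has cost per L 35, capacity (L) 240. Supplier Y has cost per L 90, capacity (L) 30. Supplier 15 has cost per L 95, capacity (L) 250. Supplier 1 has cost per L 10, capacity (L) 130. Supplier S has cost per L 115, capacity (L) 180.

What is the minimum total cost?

30850

Cheapest first:
Supplier 1 (10): use full 130 ; 480 L to go.
Supplier X (35): use full 240 ; 240 L to go.
Supplier J (80): use full 100 ; 140 L to go.
Supplier Y (90): use full 30 ; 110 L to go.
Supplier 15 at 95: take 110 of its 250 ; requirement met.
Supplier S: unused.
Cost = 130×10 + 240×35 + 100×80 + 30×90 + 110×95 = 30850.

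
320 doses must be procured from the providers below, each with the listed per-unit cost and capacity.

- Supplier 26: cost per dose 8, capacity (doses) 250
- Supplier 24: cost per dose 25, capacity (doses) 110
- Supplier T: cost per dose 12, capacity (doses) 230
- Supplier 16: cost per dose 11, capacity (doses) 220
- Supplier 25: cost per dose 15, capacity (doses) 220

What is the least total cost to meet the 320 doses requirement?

2770

Use providers in increasing cost order.
Supplier 26 at 8: take all 250 doses → 70 still needed.
Take 70 from Supplier 16 at 11 to finish.
Supplier T, Supplier 25, Supplier 24: unused.
Cost = 250×8 + 70×11 = 2770.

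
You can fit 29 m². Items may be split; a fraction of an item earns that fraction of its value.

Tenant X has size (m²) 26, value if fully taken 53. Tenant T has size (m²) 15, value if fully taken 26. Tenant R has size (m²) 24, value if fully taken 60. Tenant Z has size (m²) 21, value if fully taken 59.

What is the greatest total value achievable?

79

Best value per unit of size first: Tenant Z 59/21≈2.81, Tenant R 60/24≈2.5, Tenant X 53/26≈2.04, Tenant T 26/15≈1.73.
Tenant Z: take in full, 21 m² for value 59 → 8 left.
Only 8 m² remain; take 8/24 of Tenant R for value 60×8/24 = 20.
Total value = 79.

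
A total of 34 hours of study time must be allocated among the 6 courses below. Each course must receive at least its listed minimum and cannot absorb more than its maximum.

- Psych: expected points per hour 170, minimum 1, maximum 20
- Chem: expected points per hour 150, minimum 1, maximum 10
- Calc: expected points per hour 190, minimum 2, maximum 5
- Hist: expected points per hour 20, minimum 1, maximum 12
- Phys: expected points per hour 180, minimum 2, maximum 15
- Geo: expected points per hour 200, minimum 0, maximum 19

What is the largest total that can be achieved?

Meeting every minimum uses 1+1+2+1+2+0 = 7 hours, leaving 27.
Rank by expected points per hour: Geo 200 > Calc 190 > Phys 180 > Psych 170 > Chem 150 > Hist 20.
Geo: +19 to 19 (cap) — 8 left.
Give Calc 3 more to hit its cap of 5 — 5 left.
Phys has room for 13 more but only 5 remain, so it gets 7.
Total = 170×1 + 150×1 + 190×5 + 20×1 + 180×7 + 200×19 = 6350.

6350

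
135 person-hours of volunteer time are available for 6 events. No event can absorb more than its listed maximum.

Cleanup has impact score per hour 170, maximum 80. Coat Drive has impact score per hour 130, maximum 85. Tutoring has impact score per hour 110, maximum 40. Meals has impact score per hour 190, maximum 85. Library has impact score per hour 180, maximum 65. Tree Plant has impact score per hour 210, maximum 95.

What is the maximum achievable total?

Highest impact score per hour first: Tree Plant 210 > Meals 190 > Library 180 > Cleanup 170 > Coat Drive 130 > Tutoring 110.
Tree Plant takes 95 to reach its cap of 95 — 40 left.
Only 40 left; Meals takes them to reach 40.
Total = 190×40 + 210×95 = 27550.

27550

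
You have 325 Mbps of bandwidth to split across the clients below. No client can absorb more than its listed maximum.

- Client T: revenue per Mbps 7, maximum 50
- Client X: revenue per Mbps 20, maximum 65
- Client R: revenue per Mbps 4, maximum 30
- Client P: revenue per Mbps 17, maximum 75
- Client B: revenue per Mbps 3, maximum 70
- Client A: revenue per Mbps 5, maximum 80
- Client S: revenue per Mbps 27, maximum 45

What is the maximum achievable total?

Order the clients by revenue per Mbps: Client S 27 > Client X 20 > Client P 17 > Client T 7 > Client A 5 > Client R 4 > Client B 3.
Give Client S 45 to hit its cap of 45 — 280 left.
Client X: +65 to 65 (cap) — 215 left.
Client P takes 75 to reach its cap of 75 — 140 left.
Give Client T 50 to hit its cap of 50 — 90 left.
Give Client A 80 to hit its cap of 80 — 10 left.
Client R: +10 (room for 30) → 10. Pool exhausted.
Total = 7×50 + 20×65 + 4×10 + 17×75 + 5×80 + 27×45 = 4580.

4580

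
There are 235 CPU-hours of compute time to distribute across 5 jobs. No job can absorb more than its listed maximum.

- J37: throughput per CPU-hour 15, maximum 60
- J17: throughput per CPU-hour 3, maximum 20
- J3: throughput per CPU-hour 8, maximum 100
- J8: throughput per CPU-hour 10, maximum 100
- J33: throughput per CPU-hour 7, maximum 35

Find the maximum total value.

Highest throughput per CPU-hour first: J37 15 > J8 10 > J3 8 > J33 7 > J17 3.
J37: +60 to 60 (cap) → 175 left.
J8: +100 to 100 (cap) → 75 left.
J3 has room for 100 but only 75 remain, so it gets 75.
Total = 15×60 + 8×75 + 10×100 = 2500.

2500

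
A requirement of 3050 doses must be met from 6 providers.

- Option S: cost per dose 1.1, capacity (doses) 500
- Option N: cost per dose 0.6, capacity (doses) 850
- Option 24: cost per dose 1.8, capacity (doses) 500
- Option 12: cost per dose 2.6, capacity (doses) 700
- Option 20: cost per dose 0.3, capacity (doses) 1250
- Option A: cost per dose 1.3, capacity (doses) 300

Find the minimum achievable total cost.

Use providers in increasing cost order.
Option 20 at 0.3: take all 1250 doses ; 1800 still needed.
Option N at 0.6: take all 850 doses ; 950 still needed.
Take 500 from Option S at 1.1 ; need 450 more.
Option A at 1.3: take all 300 doses ; 150 still needed.
Option 24 at 1.8: take 150 of its 500 ; requirement met.
Option 12: unused.
Cost = 1250×0.3 + 850×0.6 + 500×1.1 + 300×1.3 + 150×1.8 = 2095.

2095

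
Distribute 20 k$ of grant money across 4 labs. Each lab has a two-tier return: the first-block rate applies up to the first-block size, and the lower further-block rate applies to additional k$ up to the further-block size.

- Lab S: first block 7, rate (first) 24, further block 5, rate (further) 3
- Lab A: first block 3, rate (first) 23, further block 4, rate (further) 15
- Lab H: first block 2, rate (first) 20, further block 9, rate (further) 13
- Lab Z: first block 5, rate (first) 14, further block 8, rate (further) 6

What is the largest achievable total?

393

Order all 8 blocks by rate: Lab S/first 24 > Lab A/first 23 > Lab H/first 20 > Lab A/second 15 > Lab Z/first 14 > Lab H/second 13 > Lab Z/second 6 > Lab S/second 3.
Lab S first at 24: fill all 7 — 13 left.
Lab A first at 23: fill all 3 — 10 left.
Lab H first at 20: fill all 2 — 8 left.
Fill Lab A second block (4 at 15) — 4 left.
Lab Z first at 14: only 4 left, fill 4.
Total = 24×7 + 23×3 + 20×2 + 15×4 + 14×4 = 393.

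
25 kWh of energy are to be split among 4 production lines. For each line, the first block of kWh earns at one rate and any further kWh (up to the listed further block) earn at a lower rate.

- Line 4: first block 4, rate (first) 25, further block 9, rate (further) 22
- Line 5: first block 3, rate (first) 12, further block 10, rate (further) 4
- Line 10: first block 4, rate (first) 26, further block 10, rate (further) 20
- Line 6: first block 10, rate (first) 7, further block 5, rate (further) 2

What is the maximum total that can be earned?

Rank every tier by rate: Line 10/T1 26 > Line 4/T1 25 > Line 4/T2 22 > Line 10/T2 20 > Line 5/T1 12 > Line 6/T1 7 > Line 5/T2 4 > Line 6/T2 2.
Line 10/T1 (26): +4 ; 21 left.
Line 4 T1 at 25: fill all 4 ; 17 left.
Line 4 T2 at 22: fill all 9 ; 8 left.
8 remain; put them into Line 10 T2 at 20.
Total = 26×4 + 25×4 + 22×9 + 20×8 = 562.

562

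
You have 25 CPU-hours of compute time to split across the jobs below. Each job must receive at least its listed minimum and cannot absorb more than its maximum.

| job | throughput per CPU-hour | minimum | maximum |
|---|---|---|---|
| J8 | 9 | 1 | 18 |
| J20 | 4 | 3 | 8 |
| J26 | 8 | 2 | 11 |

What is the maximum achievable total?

206

Meeting every minimum uses 1+3+2 = 6 CPU-hours, leaving 19.
Highest throughput per CPU-hour first: J8 9 > J26 8 > J20 4.
J8: +17 to 18 (cap) — 2 left.
Only 2 left; J26 takes them to reach 4.
Total = 9×18 + 4×3 + 8×4 = 206.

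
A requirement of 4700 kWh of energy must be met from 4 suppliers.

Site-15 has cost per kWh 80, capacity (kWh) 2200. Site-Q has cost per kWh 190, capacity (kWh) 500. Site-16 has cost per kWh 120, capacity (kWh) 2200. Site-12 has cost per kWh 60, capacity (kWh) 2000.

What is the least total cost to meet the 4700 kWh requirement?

Cheapest first:
Take 2000 from Site-12 at 60 → need 2700 more.
Take 2200 from Site-15 at 80 → need 500 more.
Take 500 from Site-16 at 120 to finish.
Site-Q: unused.
Cost = 2000×60 + 2200×80 + 500×120 = 356000.

356000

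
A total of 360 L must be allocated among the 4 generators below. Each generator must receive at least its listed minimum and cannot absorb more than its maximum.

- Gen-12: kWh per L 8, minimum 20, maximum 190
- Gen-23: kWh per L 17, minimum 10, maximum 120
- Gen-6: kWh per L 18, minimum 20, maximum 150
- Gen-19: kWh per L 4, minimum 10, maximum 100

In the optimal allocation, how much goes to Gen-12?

Meeting every minimum uses 20+10+20+10 = 60 L, leaving 300.
Rank by kWh per L: Gen-6 18 > Gen-23 17 > Gen-12 8 > Gen-19 4.
Gen-6 takes 130 more to reach its cap of 150 — 170 left.
Give Gen-23 110 more to hit its cap of 120 — 60 left.
Gen-12 has room for 170 more but only 60 remain, so it gets 80.

80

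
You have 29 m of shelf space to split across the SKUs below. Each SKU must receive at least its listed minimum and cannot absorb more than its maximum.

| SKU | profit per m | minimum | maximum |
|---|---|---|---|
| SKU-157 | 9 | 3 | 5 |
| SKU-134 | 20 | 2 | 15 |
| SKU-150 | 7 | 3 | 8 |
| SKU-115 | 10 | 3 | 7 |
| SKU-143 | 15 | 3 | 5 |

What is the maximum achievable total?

453

Meeting every minimum uses 3+2+3+3+3 = 14 m, leaving 15.
Rank by profit per m: SKU-134 20 > SKU-143 15 > SKU-115 10 > SKU-157 9 > SKU-150 7.
SKU-134 takes 13 more to reach its cap of 15 → 2 left.
SKU-143: +2 to 5 (cap) → 0 left.
Total = 9×3 + 20×15 + 7×3 + 10×3 + 15×5 = 453.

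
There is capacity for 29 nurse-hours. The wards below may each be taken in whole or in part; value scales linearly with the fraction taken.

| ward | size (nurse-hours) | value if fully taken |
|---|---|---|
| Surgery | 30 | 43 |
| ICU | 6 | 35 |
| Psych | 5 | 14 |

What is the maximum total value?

74.8

Rank by value-to-size ratio: ICU 35/6≈5.83, Psych 14/5≈2.8, Surgery 43/30≈1.43.
All 6 nurse-hours of ICU fit (value 35) ; 23 remain.
All 5 nurse-hours of Psych fit (value 14) ; 18 remain.
18 nurse-hours left: a 18/30 share of Surgery gives 43×18/30 = 25.8.
Total value = 74.8.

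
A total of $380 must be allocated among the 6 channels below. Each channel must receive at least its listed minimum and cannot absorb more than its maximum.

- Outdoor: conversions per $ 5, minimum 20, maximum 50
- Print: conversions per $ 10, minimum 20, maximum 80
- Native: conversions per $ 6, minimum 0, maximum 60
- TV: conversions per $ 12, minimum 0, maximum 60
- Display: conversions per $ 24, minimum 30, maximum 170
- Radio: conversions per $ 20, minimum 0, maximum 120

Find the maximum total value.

7380

Meeting every minimum uses 20+20+0+0+30+0 = 70 $, leaving 310.
Rank by conversions per $: Display 24 > Radio 20 > TV 12 > Print 10 > Native 6 > Outdoor 5.
Display: +140 to 170 (cap) → 170 left.
Radio: +120 to 120 (cap) → 50 left.
TV has room for 60 more but only 50 remain, so it gets 50.
Total = 5×20 + 10×20 + 12×50 + 24×170 + 20×120 = 7380.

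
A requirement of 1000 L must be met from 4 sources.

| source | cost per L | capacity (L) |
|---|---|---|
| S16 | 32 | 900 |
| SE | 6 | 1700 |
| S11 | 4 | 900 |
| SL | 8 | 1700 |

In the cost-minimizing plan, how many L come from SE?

Fill from the cheapest source first.
S11 (4): use full 900 ; 100 L to go.
Take 100 from SE at 6 to finish.
SL, S16: unused.

100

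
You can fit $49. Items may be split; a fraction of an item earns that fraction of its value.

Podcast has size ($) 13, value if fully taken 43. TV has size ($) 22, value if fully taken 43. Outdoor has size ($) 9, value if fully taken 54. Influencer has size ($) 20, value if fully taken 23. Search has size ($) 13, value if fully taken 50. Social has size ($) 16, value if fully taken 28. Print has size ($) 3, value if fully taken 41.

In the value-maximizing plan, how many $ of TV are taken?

11

Rank by value-to-size ratio: Print 41/3≈13.7, Outdoor 54/9≈6, Search 50/13≈3.85, Podcast 43/13≈3.31, TV 43/22≈1.95, Social 28/16≈1.75, Influencer 23/20≈1.15.
Take all of Print (3 $, value 41) → 46 $ left.
Outdoor: take in full, 9 $ for value 54 → 37 left.
Take all of Search (13 $, value 50) → 24 $ left.
Podcast: take in full, 13 $ for value 43 → 11 left.
11 $ left: a 11/22 share of TV gives 43×11/22 = 21.5.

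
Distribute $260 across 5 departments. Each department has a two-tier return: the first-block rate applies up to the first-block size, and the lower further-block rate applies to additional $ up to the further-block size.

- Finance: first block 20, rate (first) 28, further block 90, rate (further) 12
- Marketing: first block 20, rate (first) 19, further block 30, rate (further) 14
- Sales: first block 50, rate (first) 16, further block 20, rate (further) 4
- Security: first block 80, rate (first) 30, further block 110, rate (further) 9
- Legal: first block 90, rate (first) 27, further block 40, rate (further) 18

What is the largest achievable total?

6650

Order all 10 blocks by rate: Security/T1 30 > Finance/T1 28 > Legal/T1 27 > Marketing/T1 19 > Legal/T2 18 > Sales/T1 16 > Marketing/T2 14 > Finance/T2 12 > Security/T2 9 > Sales/T2 4.
Security T1 at 30: fill all 80 → 180 left.
Finance/T1 (28): +20 → 160 left.
Fill Legal T1 block (90 at 27) → 70 left.
Marketing/T1 (19): +20 → 50 left.
Fill Legal T2 block (40 at 18) → 10 left.
10 remain; put them into Sales T1 at 16.
Total = 30×80 + 28×20 + 27×90 + 19×20 + 18×40 + 16×10 = 6650.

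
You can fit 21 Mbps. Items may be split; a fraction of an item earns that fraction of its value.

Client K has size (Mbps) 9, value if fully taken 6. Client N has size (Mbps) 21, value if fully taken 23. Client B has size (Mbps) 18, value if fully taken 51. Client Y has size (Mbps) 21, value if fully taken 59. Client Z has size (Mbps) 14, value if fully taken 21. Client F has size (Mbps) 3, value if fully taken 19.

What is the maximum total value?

Rank by value-to-size ratio: Client F 19/3≈6.33, Client B 51/18≈2.83, Client Y 59/21≈2.81, Client Z 21/14≈1.5, Client N 23/21≈1.1, Client K 6/9≈0.667.
Take all of Client F (3 Mbps, value 19) → 18 Mbps left.
Take all of Client B (18 Mbps, value 51) → 0 Mbps left.
Total value = 70.

70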